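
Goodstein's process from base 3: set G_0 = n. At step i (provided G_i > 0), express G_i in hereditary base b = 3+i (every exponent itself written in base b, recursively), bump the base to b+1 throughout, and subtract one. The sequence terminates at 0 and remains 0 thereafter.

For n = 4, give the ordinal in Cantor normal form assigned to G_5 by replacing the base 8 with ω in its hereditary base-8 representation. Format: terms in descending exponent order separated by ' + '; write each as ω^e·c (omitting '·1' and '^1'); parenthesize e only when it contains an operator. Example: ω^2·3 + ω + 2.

1

(0) 4|_3 = 3 + 1 ↦ 4 + 1|_4 = 5 ⇒ 4
(1) 4|_4 = 4 ↦ 5|_5 = 5 ⇒ 4
(2) 4|_5 = 4 ↦ 4|_6 = 4 ⇒ 3
(3) 3|_6 = 3 ↦ 3|_7 = 3 ⇒ 2
(4) 2|_7 = 2 ↦ 2|_8 = 2 ⇒ 1
(5) 1|_8 = 1 ↦ 1|_9 = 1 ⇒ 0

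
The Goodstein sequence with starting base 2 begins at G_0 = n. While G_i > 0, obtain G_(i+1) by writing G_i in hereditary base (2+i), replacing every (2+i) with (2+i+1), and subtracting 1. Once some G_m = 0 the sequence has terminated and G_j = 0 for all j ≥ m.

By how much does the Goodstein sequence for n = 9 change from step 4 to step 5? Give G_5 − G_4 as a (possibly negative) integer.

9 —HB2→ 2^(2 + 1) + 1 —bump→ 3^(3 + 1) + 1 = 82 —(−1)→ 81
81 —HB3→ 3^(3 + 1) —bump→ 4^(4 + 1) = 1024 —(−1)→ 1023
1023 —HB4→ 3·4^4 + 3·4^3 + 3·4^2 + 3·4 + 3 —bump→ 3·5^5 + 3·5^3 + 3·5^2 + 3·5 + 3 = 9843 —(−1)→ 9842
9842 —HB5→ 3·5^5 + 3·5^3 + 3·5^2 + 3·5 + 2 —bump→ 3·6^6 + 3·6^3 + 3·6^2 + 3·6 + 2 = 140744 —(−1)→ 140743
140743 —HB6→ 3·6^6 + 3·6^3 + 3·6^2 + 3·6 + 1 —bump→ 3·7^7 + 3·7^3 + 3·7^2 + 3·7 + 1 = 2471827 —(−1)→ 2471826

2331083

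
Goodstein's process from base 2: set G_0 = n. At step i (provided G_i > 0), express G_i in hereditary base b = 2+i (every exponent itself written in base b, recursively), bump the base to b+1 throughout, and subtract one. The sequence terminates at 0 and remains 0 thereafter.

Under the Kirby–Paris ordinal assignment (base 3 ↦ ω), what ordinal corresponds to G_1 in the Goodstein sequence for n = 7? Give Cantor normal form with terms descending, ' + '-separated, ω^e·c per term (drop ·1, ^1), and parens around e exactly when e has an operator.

base 2: 7 = 2^2 + 2 + 1; at 3: 3^3 + 3 + 1 = 31; next = 30
base 3: 30 = 3^3 + 3; at 4: 4^4 + 4 = 260; next = 259

ω^ω + ω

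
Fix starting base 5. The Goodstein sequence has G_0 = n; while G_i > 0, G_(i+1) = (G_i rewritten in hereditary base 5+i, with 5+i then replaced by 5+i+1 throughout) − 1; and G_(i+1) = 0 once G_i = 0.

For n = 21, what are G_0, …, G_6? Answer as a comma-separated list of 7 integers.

21, 24, 27, 29, 31, 33, 35

21 —HB5→ 4·5 + 1 —bump→ 4·6 + 1 = 25 —(−1)→ 24
24 —HB6→ 4·6 —bump→ 4·7 = 28 —(−1)→ 27
27 —HB7→ 3·7 + 6 —bump→ 3·8 + 6 = 30 —(−1)→ 29
29 —HB8→ 3·8 + 5 —bump→ 3·9 + 5 = 32 —(−1)→ 31
31 —HB9→ 3·9 + 4 —bump→ 3·10 + 4 = 34 —(−1)→ 33
33 —HB10→ 3·10 + 3 —bump→ 3·11 + 3 = 36 —(−1)→ 35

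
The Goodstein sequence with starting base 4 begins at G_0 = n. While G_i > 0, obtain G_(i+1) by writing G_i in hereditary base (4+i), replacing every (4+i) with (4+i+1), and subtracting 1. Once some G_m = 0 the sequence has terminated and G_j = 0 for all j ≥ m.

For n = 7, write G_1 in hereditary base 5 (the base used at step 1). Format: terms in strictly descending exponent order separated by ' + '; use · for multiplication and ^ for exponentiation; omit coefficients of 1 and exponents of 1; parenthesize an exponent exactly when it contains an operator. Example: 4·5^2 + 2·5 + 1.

5 + 2

step 0: 7 = 4 + 3; sub 5 for 4: 5 + 3; = 8; G_1 = 8−1 = 7
step 1: 7 = 5 + 2; sub 6 for 5: 6 + 2; = 8; G_2 = 8−1 = 7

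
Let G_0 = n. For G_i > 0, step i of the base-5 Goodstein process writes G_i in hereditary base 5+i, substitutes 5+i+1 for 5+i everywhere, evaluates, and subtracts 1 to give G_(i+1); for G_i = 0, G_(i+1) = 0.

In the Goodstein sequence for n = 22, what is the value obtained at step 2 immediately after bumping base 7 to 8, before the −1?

G_0 = 22. HB_5(22) = 4·5 + 2. Bump = 26. G_1 = 25.
G_1 = 25. HB_6(25) = 4·6 + 1. Bump = 29. G_2 = 28.
G_2 = 28. HB_7(28) = 4·7. Bump = 32. G_3 = 31.

32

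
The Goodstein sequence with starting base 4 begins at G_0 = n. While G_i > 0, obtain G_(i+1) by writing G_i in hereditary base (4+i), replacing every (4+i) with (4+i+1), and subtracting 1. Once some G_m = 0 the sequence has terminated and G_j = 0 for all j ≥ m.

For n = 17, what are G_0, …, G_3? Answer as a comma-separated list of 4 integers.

(0) 17|_4 = 4^2 + 1 ↦ 5^2 + 1|_5 = 26 ⇒ 25
(1) 25|_5 = 5^2 ↦ 6^2|_6 = 36 ⇒ 35
(2) 35|_6 = 5·6 + 5 ↦ 5·7 + 5|_7 = 40 ⇒ 39

17, 25, 35, 39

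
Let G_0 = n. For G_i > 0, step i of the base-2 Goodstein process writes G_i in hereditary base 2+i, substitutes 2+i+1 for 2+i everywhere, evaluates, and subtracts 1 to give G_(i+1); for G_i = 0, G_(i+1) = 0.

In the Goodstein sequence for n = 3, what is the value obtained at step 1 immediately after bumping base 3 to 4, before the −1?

4

G_0=3  [base 2] 2 + 1  →[2↦3]→  3 + 1 = 4  −1 ⇒ G_1=3
G_1=3  [base 3] 3  →[3↦4]→  4 = 4  −1 ⇒ G_2=3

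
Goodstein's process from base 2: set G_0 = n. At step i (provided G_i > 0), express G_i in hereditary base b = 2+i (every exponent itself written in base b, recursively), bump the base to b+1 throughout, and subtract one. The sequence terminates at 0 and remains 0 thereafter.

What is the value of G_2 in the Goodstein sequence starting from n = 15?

i=0: 15 = 2^(2 + 1) + 2^2 + 2 + 1 (b=2); 2→3: 3^(3 + 1) + 3^3 + 3 + 1 = 112; 112−1 = 111
i=1: 111 = 3^(3 + 1) + 3^3 + 3 (b=3); 3→4: 4^(4 + 1) + 4^4 + 4 = 1284; 1284−1 = 1283

1283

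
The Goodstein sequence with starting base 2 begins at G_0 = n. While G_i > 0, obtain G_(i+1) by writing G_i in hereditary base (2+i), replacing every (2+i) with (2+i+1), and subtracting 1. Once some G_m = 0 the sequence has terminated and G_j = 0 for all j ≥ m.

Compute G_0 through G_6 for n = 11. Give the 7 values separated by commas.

G_0 = 11. HB_2(11) = 2^(2 + 1) + 2 + 1. Bump = 85. G_1 = 84.
G_1 = 84. HB_3(84) = 3^(3 + 1) + 3. Bump = 1028. G_2 = 1027.
G_2 = 1027. HB_4(1027) = 4^(4 + 1) + 3. Bump = 15628. G_3 = 15627.
G_3 = 15627. HB_5(15627) = 5^(5 + 1) + 2. Bump = 279938. G_4 = 279937.
G_4 = 279937. HB_6(279937) = 6^(6 + 1) + 1. Bump = 5764802. G_5 = 5764801.
G_5 = 5764801. HB_7(5764801) = 7^(7 + 1). Bump = 134217728. G_6 = 134217727.

11, 84, 1027, 15627, 279937, 5764801, 134217727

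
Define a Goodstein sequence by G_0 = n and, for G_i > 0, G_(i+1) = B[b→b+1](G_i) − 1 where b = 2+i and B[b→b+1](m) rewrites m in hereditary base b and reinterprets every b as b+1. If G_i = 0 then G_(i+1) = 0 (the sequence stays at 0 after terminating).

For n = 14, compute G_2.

1281

14 —HB2→ 2^(2 + 1) + 2^2 + 2 —bump→ 3^(3 + 1) + 3^3 + 3 = 111 —(−1)→ 110
110 —HB3→ 3^(3 + 1) + 3^3 + 2 —bump→ 4^(4 + 1) + 4^4 + 2 = 1282 —(−1)→ 1281
1281 —HB4→ 4^(4 + 1) + 4^4 + 1 —bump→ 5^(5 + 1) + 5^5 + 1 = 18751 —(−1)→ 18750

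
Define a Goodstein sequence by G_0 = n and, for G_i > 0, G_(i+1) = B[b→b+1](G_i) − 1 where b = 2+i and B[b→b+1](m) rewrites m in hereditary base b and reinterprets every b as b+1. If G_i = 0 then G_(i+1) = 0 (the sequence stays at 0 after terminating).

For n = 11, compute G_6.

134217727

[0] 11 ≡ 2^(2 + 1) + 2 + 1 (base 2). Lift 3: 85. −1: 84.
[1] 84 ≡ 3^(3 + 1) + 3 (base 3). Lift 4: 1028. −1: 1027.
[2] 1027 ≡ 4^(4 + 1) + 3 (base 4). Lift 5: 15628. −1: 15627.
[3] 15627 ≡ 5^(5 + 1) + 2 (base 5). Lift 6: 279938. −1: 279937.
[4] 279937 ≡ 6^(6 + 1) + 1 (base 6). Lift 7: 5764802. −1: 5764801.
[5] 5764801 ≡ 7^(7 + 1) (base 7). Lift 8: 134217728. −1: 134217727.
[6] 134217727 ≡ 7·8^8 + 7·8^7 + 7·8^6 + 7·8^5 + 7·8^4 + 7·8^3 + 7·8^2 + 7·8 + 7 (base 8). Lift 9: 2749609303. −1: 2749609302.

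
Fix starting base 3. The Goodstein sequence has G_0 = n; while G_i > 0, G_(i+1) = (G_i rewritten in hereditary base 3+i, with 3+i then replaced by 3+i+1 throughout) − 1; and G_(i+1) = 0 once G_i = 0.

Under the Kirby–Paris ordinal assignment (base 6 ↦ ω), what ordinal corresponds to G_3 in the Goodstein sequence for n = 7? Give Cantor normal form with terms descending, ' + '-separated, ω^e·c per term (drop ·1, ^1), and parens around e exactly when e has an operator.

i=0: 7 = 2·3 + 1 (b=3); 3→4: 2·4 + 1 = 9; 9−1 = 8
i=1: 8 = 2·4 (b=4); 4→5: 2·5 = 10; 10−1 = 9
i=2: 9 = 5 + 4 (b=5); 5→6: 6 + 4 = 10; 10−1 = 9
i=3: 9 = 6 + 3 (b=6); 6→7: 7 + 3 = 10; 10−1 = 9

ω + 3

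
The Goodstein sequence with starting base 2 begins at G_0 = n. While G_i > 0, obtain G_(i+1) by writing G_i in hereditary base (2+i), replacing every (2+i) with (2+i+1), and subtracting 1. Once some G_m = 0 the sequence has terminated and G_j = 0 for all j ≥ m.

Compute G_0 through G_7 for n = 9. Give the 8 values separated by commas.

9, 81, 1023, 9842, 140743, 2471826, 50333399, 1162263921

(0) 9|_2 = 2^(2 + 1) + 1 ↦ 3^(3 + 1) + 1|_3 = 82 ⇒ 81
(1) 81|_3 = 3^(3 + 1) ↦ 4^(4 + 1)|_4 = 1024 ⇒ 1023
(2) 1023|_4 = 3·4^4 + 3·4^3 + 3·4^2 + 3·4 + 3 ↦ 3·5^5 + 3·5^3 + 3·5^2 + 3·5 + 3|_5 = 9843 ⇒ 9842
(3) 9842|_5 = 3·5^5 + 3·5^3 + 3·5^2 + 3·5 + 2 ↦ 3·6^6 + 3·6^3 + 3·6^2 + 3·6 + 2|_6 = 140744 ⇒ 140743
(4) 140743|_6 = 3·6^6 + 3·6^3 + 3·6^2 + 3·6 + 1 ↦ 3·7^7 + 3·7^3 + 3·7^2 + 3·7 + 1|_7 = 2471827 ⇒ 2471826
(5) 2471826|_7 = 3·7^7 + 3·7^3 + 3·7^2 + 3·7 ↦ 3·8^8 + 3·8^3 + 3·8^2 + 3·8|_8 = 50333400 ⇒ 50333399
(6) 50333399|_8 = 3·8^8 + 3·8^3 + 3·8^2 + 2·8 + 7 ↦ 3·9^9 + 3·9^3 + 3·9^2 + 2·9 + 7|_9 = 1162263922 ⇒ 1162263921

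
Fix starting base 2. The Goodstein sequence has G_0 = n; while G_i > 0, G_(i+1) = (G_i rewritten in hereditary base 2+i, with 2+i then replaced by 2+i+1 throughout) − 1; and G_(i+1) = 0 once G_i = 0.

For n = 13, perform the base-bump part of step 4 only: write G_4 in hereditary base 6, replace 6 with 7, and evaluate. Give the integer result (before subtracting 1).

5765999

[0] 13 ≡ 2^(2 + 1) + 2^2 + 1 (base 2). Lift 3: 109. −1: 108.
[1] 108 ≡ 3^(3 + 1) + 3^3 (base 3). Lift 4: 1280. −1: 1279.
[2] 1279 ≡ 4^(4 + 1) + 3·4^3 + 3·4^2 + 3·4 + 3 (base 4). Lift 5: 16093. −1: 16092.
[3] 16092 ≡ 5^(5 + 1) + 3·5^3 + 3·5^2 + 3·5 + 2 (base 5). Lift 6: 280712. −1: 280711.
[4] 280711 ≡ 6^(6 + 1) + 3·6^3 + 3·6^2 + 3·6 + 1 (base 6). Lift 7: 5765999. −1: 5765998.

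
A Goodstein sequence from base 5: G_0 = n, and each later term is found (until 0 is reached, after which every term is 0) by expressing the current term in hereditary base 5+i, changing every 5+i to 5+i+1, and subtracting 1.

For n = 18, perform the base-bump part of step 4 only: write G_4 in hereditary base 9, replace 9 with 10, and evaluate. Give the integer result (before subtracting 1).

G_0 = 18. HB_5(18) = 3·5 + 3. Bump = 21. G_1 = 20.
G_1 = 20. HB_6(20) = 3·6 + 2. Bump = 23. G_2 = 22.
G_2 = 22. HB_7(22) = 3·7 + 1. Bump = 25. G_3 = 24.
G_3 = 24. HB_8(24) = 3·8. Bump = 27. G_4 = 26.
G_4 = 26. HB_9(26) = 2·9 + 8. Bump = 28. G_5 = 27.

28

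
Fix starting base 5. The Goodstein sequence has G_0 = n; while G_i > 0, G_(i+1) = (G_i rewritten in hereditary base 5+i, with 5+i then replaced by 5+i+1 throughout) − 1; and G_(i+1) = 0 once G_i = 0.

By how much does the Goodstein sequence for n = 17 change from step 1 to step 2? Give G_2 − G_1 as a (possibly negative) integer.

[0] 17 ≡ 3·5 + 2 (base 5). Lift 6: 20. −1: 19.
[1] 19 ≡ 3·6 + 1 (base 6). Lift 7: 22. −1: 21.

2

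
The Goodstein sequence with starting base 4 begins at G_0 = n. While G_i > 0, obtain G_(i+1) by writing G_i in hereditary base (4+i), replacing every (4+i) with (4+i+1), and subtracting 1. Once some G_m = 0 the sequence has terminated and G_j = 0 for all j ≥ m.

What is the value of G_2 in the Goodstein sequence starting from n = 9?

11

step 0: 9 = 2·4 + 1; sub 5 for 4: 2·5 + 1; = 11; G_1 = 11−1 = 10
step 1: 10 = 2·5; sub 6 for 5: 2·6; = 12; G_2 = 12−1 = 11
step 2: 11 = 6 + 5; sub 7 for 6: 7 + 5; = 12; G_3 = 12−1 = 11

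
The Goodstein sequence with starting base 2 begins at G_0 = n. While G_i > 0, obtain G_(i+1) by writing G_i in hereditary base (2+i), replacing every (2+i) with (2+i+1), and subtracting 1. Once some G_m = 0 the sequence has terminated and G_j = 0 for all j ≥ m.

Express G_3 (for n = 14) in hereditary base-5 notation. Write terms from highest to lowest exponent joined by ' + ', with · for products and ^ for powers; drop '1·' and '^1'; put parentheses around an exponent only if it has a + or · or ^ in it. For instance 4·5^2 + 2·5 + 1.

G_0 = 14. HB_2(14) = 2^(2 + 1) + 2^2 + 2. Bump = 111. G_1 = 110.
G_1 = 110. HB_3(110) = 3^(3 + 1) + 3^3 + 2. Bump = 1282. G_2 = 1281.
G_2 = 1281. HB_4(1281) = 4^(4 + 1) + 4^4 + 1. Bump = 18751. G_3 = 18750.

5^(5 + 1) + 5^5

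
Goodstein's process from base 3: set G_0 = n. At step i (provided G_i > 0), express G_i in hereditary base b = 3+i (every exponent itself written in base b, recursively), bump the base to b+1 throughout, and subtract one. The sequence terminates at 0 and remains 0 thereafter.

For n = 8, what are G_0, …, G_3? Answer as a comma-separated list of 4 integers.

8, 9, 10, 11

G_0=8  [base 3] 2·3 + 2  →[3↦4]→  2·4 + 2 = 10  −1 ⇒ G_1=9
G_1=9  [base 4] 2·4 + 1  →[4↦5]→  2·5 + 1 = 11  −1 ⇒ G_2=10
G_2=10  [base 5] 2·5  →[5↦6]→  2·6 = 12  −1 ⇒ G_3=11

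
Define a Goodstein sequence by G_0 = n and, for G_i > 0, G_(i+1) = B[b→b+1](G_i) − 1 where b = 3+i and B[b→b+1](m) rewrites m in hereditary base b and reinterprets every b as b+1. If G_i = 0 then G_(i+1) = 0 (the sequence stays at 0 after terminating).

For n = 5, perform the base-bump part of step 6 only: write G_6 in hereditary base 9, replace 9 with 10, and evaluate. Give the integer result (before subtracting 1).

2

G_0=5  [base 3] 3 + 2  →[3↦4]→  4 + 2 = 6  −1 ⇒ G_1=5
G_1=5  [base 4] 4 + 1  →[4↦5]→  5 + 1 = 6  −1 ⇒ G_2=5
G_2=5  [base 5] 5  →[5↦6]→  6 = 6  −1 ⇒ G_3=5
G_3=5  [base 6] 5  →[6↦7]→  5 = 5  −1 ⇒ G_4=4
G_4=4  [base 7] 4  →[7↦8]→  4 = 4  −1 ⇒ G_5=3
G_5=3  [base 8] 3  →[8↦9]→  3 = 3  −1 ⇒ G_6=2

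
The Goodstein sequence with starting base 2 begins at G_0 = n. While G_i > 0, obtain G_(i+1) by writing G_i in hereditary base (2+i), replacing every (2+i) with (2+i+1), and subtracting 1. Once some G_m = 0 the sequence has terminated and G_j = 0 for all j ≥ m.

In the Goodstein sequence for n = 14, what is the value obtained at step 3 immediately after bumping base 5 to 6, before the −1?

14 —HB2→ 2^(2 + 1) + 2^2 + 2 —bump→ 3^(3 + 1) + 3^3 + 3 = 111 —(−1)→ 110
110 —HB3→ 3^(3 + 1) + 3^3 + 2 —bump→ 4^(4 + 1) + 4^4 + 2 = 1282 —(−1)→ 1281
1281 —HB4→ 4^(4 + 1) + 4^4 + 1 —bump→ 5^(5 + 1) + 5^5 + 1 = 18751 —(−1)→ 18750
18750 —HB5→ 5^(5 + 1) + 5^5 —bump→ 6^(6 + 1) + 6^6 = 326592 —(−1)→ 326591

326592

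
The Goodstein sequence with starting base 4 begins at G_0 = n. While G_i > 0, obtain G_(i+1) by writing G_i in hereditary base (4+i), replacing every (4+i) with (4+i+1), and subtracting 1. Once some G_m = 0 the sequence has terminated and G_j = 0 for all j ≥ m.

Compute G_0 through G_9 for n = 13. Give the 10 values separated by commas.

13, 15, 17, 18, 19, 20, 21, 22, 23, 23

[0] 13 ≡ 3·4 + 1 (base 4). Lift 5: 16. −1: 15.
[1] 15 ≡ 3·5 (base 5). Lift 6: 18. −1: 17.
[2] 17 ≡ 2·6 + 5 (base 6). Lift 7: 19. −1: 18.
[3] 18 ≡ 2·7 + 4 (base 7). Lift 8: 20. −1: 19.
[4] 19 ≡ 2·8 + 3 (base 8). Lift 9: 21. −1: 20.
[5] 20 ≡ 2·9 + 2 (base 9). Lift 10: 22. −1: 21.
[6] 21 ≡ 2·10 + 1 (base 10). Lift 11: 23. −1: 22.
[7] 22 ≡ 2·11 (base 11). Lift 12: 24. −1: 23.
[8] 23 ≡ 12 + 11 (base 12). Lift 13: 24. −1: 23.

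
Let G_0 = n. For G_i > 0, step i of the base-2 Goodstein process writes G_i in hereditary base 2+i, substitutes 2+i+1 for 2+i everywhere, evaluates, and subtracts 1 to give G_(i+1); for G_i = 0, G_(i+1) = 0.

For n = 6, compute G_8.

555551

[0] 6 ≡ 2^2 + 2 (base 2). Lift 3: 30. −1: 29.
[1] 29 ≡ 3^3 + 2 (base 3). Lift 4: 258. −1: 257.
[2] 257 ≡ 4^4 + 1 (base 4). Lift 5: 3126. −1: 3125.
[3] 3125 ≡ 5^5 (base 5). Lift 6: 46656. −1: 46655.
[4] 46655 ≡ 5·6^5 + 5·6^4 + 5·6^3 + 5·6^2 + 5·6 + 5 (base 6). Lift 7: 98040. −1: 98039.
[5] 98039 ≡ 5·7^5 + 5·7^4 + 5·7^3 + 5·7^2 + 5·7 + 4 (base 7). Lift 8: 187244. −1: 187243.
[6] 187243 ≡ 5·8^5 + 5·8^4 + 5·8^3 + 5·8^2 + 5·8 + 3 (base 8). Lift 9: 332148. −1: 332147.
[7] 332147 ≡ 5·9^5 + 5·9^4 + 5·9^3 + 5·9^2 + 5·9 + 2 (base 9). Lift 10: 555552. −1: 555551.
[8] 555551 ≡ 5·10^5 + 5·10^4 + 5·10^3 + 5·10^2 + 5·10 + 1 (base 10). Lift 11: 885776. −1: 885775.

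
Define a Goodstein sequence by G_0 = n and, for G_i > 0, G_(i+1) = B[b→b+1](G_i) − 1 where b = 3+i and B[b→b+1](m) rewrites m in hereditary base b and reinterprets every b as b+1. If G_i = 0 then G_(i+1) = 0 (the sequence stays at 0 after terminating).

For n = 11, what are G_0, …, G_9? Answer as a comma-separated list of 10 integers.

G_0=11  [base 3] 3^2 + 2  →[3↦4]→  4^2 + 2 = 18  −1 ⇒ G_1=17
G_1=17  [base 4] 4^2 + 1  →[4↦5]→  5^2 + 1 = 26  −1 ⇒ G_2=25
G_2=25  [base 5] 5^2  →[5↦6]→  6^2 = 36  −1 ⇒ G_3=35
G_3=35  [base 6] 5·6 + 5  →[6↦7]→  5·7 + 5 = 40  −1 ⇒ G_4=39
G_4=39  [base 7] 5·7 + 4  →[7↦8]→  5·8 + 4 = 44  −1 ⇒ G_5=43
G_5=43  [base 8] 5·8 + 3  →[8↦9]→  5·9 + 3 = 48  −1 ⇒ G_6=47
G_6=47  [base 9] 5·9 + 2  →[9↦10]→  5·10 + 2 = 52  −1 ⇒ G_7=51
G_7=51  [base 10] 5·10 + 1  →[10↦11]→  5·11 + 1 = 56  −1 ⇒ G_8=55
G_8=55  [base 11] 5·11  →[11↦12]→  5·12 = 60  −1 ⇒ G_9=59

11, 17, 25, 35, 39, 43, 47, 51, 55, 59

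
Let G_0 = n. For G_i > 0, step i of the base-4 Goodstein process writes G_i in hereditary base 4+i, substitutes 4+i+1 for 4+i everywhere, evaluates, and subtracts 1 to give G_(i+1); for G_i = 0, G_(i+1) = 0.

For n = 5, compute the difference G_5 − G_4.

-1

step 0: 5 = 4 + 1; sub 5 for 4: 5 + 1; = 6; G_1 = 6−1 = 5
step 1: 5 = 5; sub 6 for 5: 6; = 6; G_2 = 6−1 = 5
step 2: 5 = 5; sub 7 for 6: 5; = 5; G_3 = 5−1 = 4
step 3: 4 = 4; sub 8 for 7: 4; = 4; G_4 = 4−1 = 3
step 4: 3 = 3; sub 9 for 8: 3; = 3; G_5 = 3−1 = 2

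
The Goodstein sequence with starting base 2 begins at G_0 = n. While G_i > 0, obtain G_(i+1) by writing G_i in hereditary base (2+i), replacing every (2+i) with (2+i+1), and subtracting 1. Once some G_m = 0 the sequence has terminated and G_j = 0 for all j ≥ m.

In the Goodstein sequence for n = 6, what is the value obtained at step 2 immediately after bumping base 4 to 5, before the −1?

6 —HB2→ 2^2 + 2 —bump→ 3^3 + 3 = 30 —(−1)→ 29
29 —HB3→ 3^3 + 2 —bump→ 4^4 + 2 = 258 —(−1)→ 257
257 —HB4→ 4^4 + 1 —bump→ 5^5 + 1 = 3126 —(−1)→ 3125

3126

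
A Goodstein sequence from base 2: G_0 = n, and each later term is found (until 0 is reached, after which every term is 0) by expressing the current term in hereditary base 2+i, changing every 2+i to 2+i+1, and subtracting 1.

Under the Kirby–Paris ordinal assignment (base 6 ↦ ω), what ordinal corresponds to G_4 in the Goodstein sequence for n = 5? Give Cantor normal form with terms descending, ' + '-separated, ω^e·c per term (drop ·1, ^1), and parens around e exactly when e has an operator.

(0) 5|_2 = 2^2 + 1 ↦ 3^3 + 1|_3 = 28 ⇒ 27
(1) 27|_3 = 3^3 ↦ 4^4|_4 = 256 ⇒ 255
(2) 255|_4 = 3·4^3 + 3·4^2 + 3·4 + 3 ↦ 3·5^3 + 3·5^2 + 3·5 + 3|_5 = 468 ⇒ 467
(3) 467|_5 = 3·5^3 + 3·5^2 + 3·5 + 2 ↦ 3·6^3 + 3·6^2 + 3·6 + 2|_6 = 776 ⇒ 775
(4) 775|_6 = 3·6^3 + 3·6^2 + 3·6 + 1 ↦ 3·7^3 + 3·7^2 + 3·7 + 1|_7 = 1198 ⇒ 1197

ω^3·3 + ω^2·3 + ω·3 + 1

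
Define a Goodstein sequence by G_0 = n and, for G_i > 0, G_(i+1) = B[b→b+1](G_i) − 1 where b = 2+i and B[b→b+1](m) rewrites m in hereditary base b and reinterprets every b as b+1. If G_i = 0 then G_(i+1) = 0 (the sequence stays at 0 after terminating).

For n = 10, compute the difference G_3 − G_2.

14600

[0] 10 ≡ 2^(2 + 1) + 2 (base 2). Lift 3: 84. −1: 83.
[1] 83 ≡ 3^(3 + 1) + 2 (base 3). Lift 4: 1026. −1: 1025.
[2] 1025 ≡ 4^(4 + 1) + 1 (base 4). Lift 5: 15626. −1: 15625.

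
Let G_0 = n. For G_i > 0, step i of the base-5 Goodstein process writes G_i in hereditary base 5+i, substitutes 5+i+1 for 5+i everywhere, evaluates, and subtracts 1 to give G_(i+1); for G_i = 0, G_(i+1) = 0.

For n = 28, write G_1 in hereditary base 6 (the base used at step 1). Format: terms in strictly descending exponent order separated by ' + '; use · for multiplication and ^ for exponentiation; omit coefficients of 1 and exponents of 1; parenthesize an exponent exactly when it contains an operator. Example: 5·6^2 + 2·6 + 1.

6^2 + 2

step 0: 28 = 5^2 + 3; sub 6 for 5: 6^2 + 3; = 39; G_1 = 39−1 = 38
step 1: 38 = 6^2 + 2; sub 7 for 6: 7^2 + 2; = 51; G_2 = 51−1 = 50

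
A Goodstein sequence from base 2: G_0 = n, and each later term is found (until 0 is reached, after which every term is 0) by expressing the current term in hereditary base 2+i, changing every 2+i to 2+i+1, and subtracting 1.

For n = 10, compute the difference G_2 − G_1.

942

i=0: 10 = 2^(2 + 1) + 2 (b=2); 2→3: 3^(3 + 1) + 3 = 84; 84−1 = 83
i=1: 83 = 3^(3 + 1) + 2 (b=3); 3→4: 4^(4 + 1) + 2 = 1026; 1026−1 = 1025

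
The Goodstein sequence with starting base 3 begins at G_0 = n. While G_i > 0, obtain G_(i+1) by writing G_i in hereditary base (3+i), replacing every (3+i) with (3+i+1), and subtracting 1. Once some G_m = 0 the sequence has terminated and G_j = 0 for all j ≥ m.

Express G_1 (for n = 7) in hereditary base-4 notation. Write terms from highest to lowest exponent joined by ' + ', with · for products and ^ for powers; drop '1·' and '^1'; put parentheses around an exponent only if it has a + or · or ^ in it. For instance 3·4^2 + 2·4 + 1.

7 —HB3→ 2·3 + 1 —bump→ 2·4 + 1 = 9 —(−1)→ 8
8 —HB4→ 2·4 —bump→ 2·5 = 10 —(−1)→ 9

2·4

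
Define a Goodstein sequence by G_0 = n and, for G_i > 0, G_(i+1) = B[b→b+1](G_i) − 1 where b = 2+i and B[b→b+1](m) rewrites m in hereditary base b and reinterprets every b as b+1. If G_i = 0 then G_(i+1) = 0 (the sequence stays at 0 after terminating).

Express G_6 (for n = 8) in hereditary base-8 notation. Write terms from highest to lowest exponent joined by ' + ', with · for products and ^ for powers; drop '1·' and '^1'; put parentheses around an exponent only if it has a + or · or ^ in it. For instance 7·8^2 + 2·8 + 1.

8 —HB2→ 2^(2 + 1) —bump→ 3^(3 + 1) = 81 —(−1)→ 80
80 —HB3→ 2·3^3 + 2·3^2 + 2·3 + 2 —bump→ 2·4^4 + 2·4^2 + 2·4 + 2 = 554 —(−1)→ 553
553 —HB4→ 2·4^4 + 2·4^2 + 2·4 + 1 —bump→ 2·5^5 + 2·5^2 + 2·5 + 1 = 6311 —(−1)→ 6310
6310 —HB5→ 2·5^5 + 2·5^2 + 2·5 —bump→ 2·6^6 + 2·6^2 + 2·6 = 93396 —(−1)→ 93395
93395 —HB6→ 2·6^6 + 2·6^2 + 6 + 5 —bump→ 2·7^7 + 2·7^2 + 7 + 5 = 1647196 —(−1)→ 1647195
1647195 —HB7→ 2·7^7 + 2·7^2 + 7 + 4 —bump→ 2·8^8 + 2·8^2 + 8 + 4 = 33554572 —(−1)→ 33554571
33554571 —HB8→ 2·8^8 + 2·8^2 + 8 + 3 —bump→ 2·9^9 + 2·9^2 + 9 + 3 = 774841152 —(−1)→ 774841151

2·8^8 + 2·8^2 + 8 + 3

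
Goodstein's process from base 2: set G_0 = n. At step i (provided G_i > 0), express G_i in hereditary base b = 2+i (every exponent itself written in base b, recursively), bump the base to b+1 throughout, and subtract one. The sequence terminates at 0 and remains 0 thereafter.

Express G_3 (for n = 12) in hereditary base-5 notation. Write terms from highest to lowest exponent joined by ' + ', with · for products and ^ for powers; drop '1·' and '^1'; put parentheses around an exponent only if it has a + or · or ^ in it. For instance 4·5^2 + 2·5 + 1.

5^(5 + 1) + 2·5^2 + 2·5

12 —HB2→ 2^(2 + 1) + 2^2 —bump→ 3^(3 + 1) + 3^3 = 108 —(−1)→ 107
107 —HB3→ 3^(3 + 1) + 2·3^2 + 2·3 + 2 —bump→ 4^(4 + 1) + 2·4^2 + 2·4 + 2 = 1066 —(−1)→ 1065
1065 —HB4→ 4^(4 + 1) + 2·4^2 + 2·4 + 1 —bump→ 5^(5 + 1) + 2·5^2 + 2·5 + 1 = 15686 —(−1)→ 15685
15685 —HB5→ 5^(5 + 1) + 2·5^2 + 2·5 —bump→ 6^(6 + 1) + 2·6^2 + 2·6 = 280020 —(−1)→ 280019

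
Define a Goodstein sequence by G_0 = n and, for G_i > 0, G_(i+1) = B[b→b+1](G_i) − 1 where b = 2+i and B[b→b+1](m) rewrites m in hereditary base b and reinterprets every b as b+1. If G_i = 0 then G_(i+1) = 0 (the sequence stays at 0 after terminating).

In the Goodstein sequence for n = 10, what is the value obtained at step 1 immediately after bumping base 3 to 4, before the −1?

G_0 = 10. HB_2(10) = 2^(2 + 1) + 2. Bump = 84. G_1 = 83.
G_1 = 83. HB_3(83) = 3^(3 + 1) + 2. Bump = 1026. G_2 = 1025.

1026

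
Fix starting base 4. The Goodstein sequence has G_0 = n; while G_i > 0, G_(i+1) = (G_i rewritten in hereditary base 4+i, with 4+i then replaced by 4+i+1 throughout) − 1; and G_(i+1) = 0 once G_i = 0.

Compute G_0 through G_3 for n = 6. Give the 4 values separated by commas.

6, 6, 6, 6

6 —HB4→ 4 + 2 —bump→ 5 + 2 = 7 —(−1)→ 6
6 —HB5→ 5 + 1 —bump→ 6 + 1 = 7 —(−1)→ 6
6 —HB6→ 6 —bump→ 7 = 7 —(−1)→ 6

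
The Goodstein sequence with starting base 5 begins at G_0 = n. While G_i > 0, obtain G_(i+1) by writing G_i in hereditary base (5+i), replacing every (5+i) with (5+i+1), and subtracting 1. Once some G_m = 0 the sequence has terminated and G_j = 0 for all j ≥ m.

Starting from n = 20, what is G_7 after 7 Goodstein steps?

35

[0] 20 ≡ 4·5 (base 5). Lift 6: 24. −1: 23.
[1] 23 ≡ 3·6 + 5 (base 6). Lift 7: 26. −1: 25.
[2] 25 ≡ 3·7 + 4 (base 7). Lift 8: 28. −1: 27.
[3] 27 ≡ 3·8 + 3 (base 8). Lift 9: 30. −1: 29.
[4] 29 ≡ 3·9 + 2 (base 9). Lift 10: 32. −1: 31.
[5] 31 ≡ 3·10 + 1 (base 10). Lift 11: 34. −1: 33.
[6] 33 ≡ 3·11 (base 11). Lift 12: 36. −1: 35.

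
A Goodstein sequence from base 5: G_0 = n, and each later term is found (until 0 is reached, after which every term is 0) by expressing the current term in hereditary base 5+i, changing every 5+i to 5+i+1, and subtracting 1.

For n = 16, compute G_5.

23

base 5: 16 = 3·5 + 1; at 6: 3·6 + 1 = 19; next = 18
base 6: 18 = 3·6; at 7: 3·7 = 21; next = 20
base 7: 20 = 2·7 + 6; at 8: 2·8 + 6 = 22; next = 21
base 8: 21 = 2·8 + 5; at 9: 2·9 + 5 = 23; next = 22
base 9: 22 = 2·9 + 4; at 10: 2·10 + 4 = 24; next = 23
base 10: 23 = 2·10 + 3; at 11: 2·11 + 3 = 25; next = 24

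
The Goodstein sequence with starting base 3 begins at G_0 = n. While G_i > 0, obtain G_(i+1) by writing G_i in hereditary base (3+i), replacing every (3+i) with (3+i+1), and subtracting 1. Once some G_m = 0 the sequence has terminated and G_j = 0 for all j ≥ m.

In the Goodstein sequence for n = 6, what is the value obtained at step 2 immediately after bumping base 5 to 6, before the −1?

[0] 6 ≡ 2·3 (base 3). Lift 4: 8. −1: 7.
[1] 7 ≡ 4 + 3 (base 4). Lift 5: 8. −1: 7.

8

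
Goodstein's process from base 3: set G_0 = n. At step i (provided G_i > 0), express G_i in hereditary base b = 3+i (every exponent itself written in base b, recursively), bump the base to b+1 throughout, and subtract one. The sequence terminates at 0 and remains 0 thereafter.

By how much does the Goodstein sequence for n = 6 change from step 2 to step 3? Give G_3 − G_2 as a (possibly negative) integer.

i=0: 6 = 2·3 (b=3); 3→4: 2·4 = 8; 8−1 = 7
i=1: 7 = 4 + 3 (b=4); 4→5: 5 + 3 = 8; 8−1 = 7
i=2: 7 = 5 + 2 (b=5); 5→6: 6 + 2 = 8; 8−1 = 7

0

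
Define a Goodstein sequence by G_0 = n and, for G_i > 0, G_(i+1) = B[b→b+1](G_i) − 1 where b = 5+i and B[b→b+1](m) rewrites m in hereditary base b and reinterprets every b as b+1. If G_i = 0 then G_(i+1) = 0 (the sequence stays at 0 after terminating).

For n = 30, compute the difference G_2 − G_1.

12

30 —HB5→ 5^2 + 5 —bump→ 6^2 + 6 = 42 —(−1)→ 41
41 —HB6→ 6^2 + 5 —bump→ 7^2 + 5 = 54 —(−1)→ 53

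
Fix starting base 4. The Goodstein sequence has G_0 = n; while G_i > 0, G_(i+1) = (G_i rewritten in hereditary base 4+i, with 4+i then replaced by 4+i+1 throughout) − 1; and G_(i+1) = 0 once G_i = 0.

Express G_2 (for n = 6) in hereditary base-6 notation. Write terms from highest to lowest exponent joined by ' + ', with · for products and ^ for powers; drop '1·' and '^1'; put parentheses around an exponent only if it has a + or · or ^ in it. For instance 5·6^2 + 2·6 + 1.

i=0: 6 = 4 + 2 (b=4); 4→5: 5 + 2 = 7; 7−1 = 6
i=1: 6 = 5 + 1 (b=5); 5→6: 6 + 1 = 7; 7−1 = 6
i=2: 6 = 6 (b=6); 6→7: 7 = 7; 7−1 = 6

6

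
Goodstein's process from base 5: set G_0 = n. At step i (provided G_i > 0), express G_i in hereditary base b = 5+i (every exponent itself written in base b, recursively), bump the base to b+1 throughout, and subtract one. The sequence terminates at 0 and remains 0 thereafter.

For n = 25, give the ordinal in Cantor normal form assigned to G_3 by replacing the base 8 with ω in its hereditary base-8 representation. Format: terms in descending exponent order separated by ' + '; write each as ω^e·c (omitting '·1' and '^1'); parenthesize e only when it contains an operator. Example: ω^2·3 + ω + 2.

ω·5 + 3

G_0 = 25. HB_5(25) = 5^2. Bump = 36. G_1 = 35.
G_1 = 35. HB_6(35) = 5·6 + 5. Bump = 40. G_2 = 39.
G_2 = 39. HB_7(39) = 5·7 + 4. Bump = 44. G_3 = 43.
G_3 = 43. HB_8(43) = 5·8 + 3. Bump = 48. G_4 = 47.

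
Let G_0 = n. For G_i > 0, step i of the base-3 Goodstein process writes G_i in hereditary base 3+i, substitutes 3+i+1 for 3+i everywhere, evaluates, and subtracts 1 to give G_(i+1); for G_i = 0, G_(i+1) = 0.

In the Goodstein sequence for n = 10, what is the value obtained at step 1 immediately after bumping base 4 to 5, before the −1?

25

10 —HB3→ 3^2 + 1 —bump→ 4^2 + 1 = 17 —(−1)→ 16
16 —HB4→ 4^2 —bump→ 5^2 = 25 —(−1)→ 24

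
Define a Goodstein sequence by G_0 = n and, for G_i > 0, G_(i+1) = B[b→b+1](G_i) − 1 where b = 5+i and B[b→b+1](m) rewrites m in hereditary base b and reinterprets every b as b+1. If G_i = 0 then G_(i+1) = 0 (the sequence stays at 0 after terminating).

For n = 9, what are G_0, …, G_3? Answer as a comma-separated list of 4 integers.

9, 9, 9, 9

[0] 9 ≡ 5 + 4 (base 5). Lift 6: 10. −1: 9.
[1] 9 ≡ 6 + 3 (base 6). Lift 7: 10. −1: 9.
[2] 9 ≡ 7 + 2 (base 7). Lift 8: 10. −1: 9.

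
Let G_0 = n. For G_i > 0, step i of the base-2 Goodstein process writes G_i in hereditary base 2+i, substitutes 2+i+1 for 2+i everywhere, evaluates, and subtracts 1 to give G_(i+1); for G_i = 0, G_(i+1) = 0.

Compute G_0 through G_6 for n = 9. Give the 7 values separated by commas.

G_0 = 9. HB_2(9) = 2^(2 + 1) + 1. Bump = 82. G_1 = 81.
G_1 = 81. HB_3(81) = 3^(3 + 1). Bump = 1024. G_2 = 1023.
G_2 = 1023. HB_4(1023) = 3·4^4 + 3·4^3 + 3·4^2 + 3·4 + 3. Bump = 9843. G_3 = 9842.
G_3 = 9842. HB_5(9842) = 3·5^5 + 3·5^3 + 3·5^2 + 3·5 + 2. Bump = 140744. G_4 = 140743.
G_4 = 140743. HB_6(140743) = 3·6^6 + 3·6^3 + 3·6^2 + 3·6 + 1. Bump = 2471827. G_5 = 2471826.
G_5 = 2471826. HB_7(2471826) = 3·7^7 + 3·7^3 + 3·7^2 + 3·7. Bump = 50333400. G_6 = 50333399.

9, 81, 1023, 9842, 140743, 2471826, 50333399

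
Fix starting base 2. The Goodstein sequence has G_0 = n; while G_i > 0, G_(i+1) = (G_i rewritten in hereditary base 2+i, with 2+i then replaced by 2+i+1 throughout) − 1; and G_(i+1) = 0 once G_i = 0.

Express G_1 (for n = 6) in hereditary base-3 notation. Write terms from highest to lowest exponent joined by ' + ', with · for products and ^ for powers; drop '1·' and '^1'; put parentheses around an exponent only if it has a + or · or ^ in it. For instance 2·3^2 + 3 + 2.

3^3 + 2

base 2: 6 = 2^2 + 2; at 3: 3^3 + 3 = 30; next = 29
base 3: 29 = 3^3 + 2; at 4: 4^4 + 2 = 258; next = 257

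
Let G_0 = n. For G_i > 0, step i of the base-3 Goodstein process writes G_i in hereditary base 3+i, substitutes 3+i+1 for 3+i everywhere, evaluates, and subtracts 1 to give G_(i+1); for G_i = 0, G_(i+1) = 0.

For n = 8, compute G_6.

8 —HB3→ 2·3 + 2 —bump→ 2·4 + 2 = 10 —(−1)→ 9
9 —HB4→ 2·4 + 1 —bump→ 2·5 + 1 = 11 —(−1)→ 10
10 —HB5→ 2·5 —bump→ 2·6 = 12 —(−1)→ 11
11 —HB6→ 6 + 5 —bump→ 7 + 5 = 12 —(−1)→ 11
11 —HB7→ 7 + 4 —bump→ 8 + 4 = 12 —(−1)→ 11
11 —HB8→ 8 + 3 —bump→ 9 + 3 = 12 —(−1)→ 11
11 —HB9→ 9 + 2 —bump→ 10 + 2 = 12 —(−1)→ 11

11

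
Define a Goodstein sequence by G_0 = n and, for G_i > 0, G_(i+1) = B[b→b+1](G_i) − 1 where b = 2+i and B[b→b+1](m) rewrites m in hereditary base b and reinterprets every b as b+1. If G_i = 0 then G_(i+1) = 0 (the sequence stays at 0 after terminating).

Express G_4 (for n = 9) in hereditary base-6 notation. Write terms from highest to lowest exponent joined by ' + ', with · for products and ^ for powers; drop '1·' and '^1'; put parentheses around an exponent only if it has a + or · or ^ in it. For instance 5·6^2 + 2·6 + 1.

9 —HB2→ 2^(2 + 1) + 1 —bump→ 3^(3 + 1) + 1 = 82 —(−1)→ 81
81 —HB3→ 3^(3 + 1) —bump→ 4^(4 + 1) = 1024 —(−1)→ 1023
1023 —HB4→ 3·4^4 + 3·4^3 + 3·4^2 + 3·4 + 3 —bump→ 3·5^5 + 3·5^3 + 3·5^2 + 3·5 + 3 = 9843 —(−1)→ 9842
9842 —HB5→ 3·5^5 + 3·5^3 + 3·5^2 + 3·5 + 2 —bump→ 3·6^6 + 3·6^3 + 3·6^2 + 3·6 + 2 = 140744 —(−1)→ 140743
140743 —HB6→ 3·6^6 + 3·6^3 + 3·6^2 + 3·6 + 1 —bump→ 3·7^7 + 3·7^3 + 3·7^2 + 3·7 + 1 = 2471827 —(−1)→ 2471826

3·6^6 + 3·6^3 + 3·6^2 + 3·6 + 1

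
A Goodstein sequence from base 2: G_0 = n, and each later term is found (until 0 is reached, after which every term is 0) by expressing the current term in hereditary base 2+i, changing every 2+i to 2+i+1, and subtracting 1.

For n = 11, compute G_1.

84

base 2: 11 = 2^(2 + 1) + 2 + 1; at 3: 3^(3 + 1) + 3 + 1 = 85; next = 84
base 3: 84 = 3^(3 + 1) + 3; at 4: 4^(4 + 1) + 4 = 1028; next = 1027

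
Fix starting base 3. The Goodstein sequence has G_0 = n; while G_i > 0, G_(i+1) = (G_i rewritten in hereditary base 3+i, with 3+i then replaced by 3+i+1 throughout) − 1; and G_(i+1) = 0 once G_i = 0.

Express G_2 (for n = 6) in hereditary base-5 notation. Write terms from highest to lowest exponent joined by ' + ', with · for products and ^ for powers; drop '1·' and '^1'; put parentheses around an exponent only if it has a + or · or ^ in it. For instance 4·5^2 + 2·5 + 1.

[0] 6 ≡ 2·3 (base 3). Lift 4: 8. −1: 7.
[1] 7 ≡ 4 + 3 (base 4). Lift 5: 8. −1: 7.
[2] 7 ≡ 5 + 2 (base 5). Lift 6: 8. −1: 7.

5 + 2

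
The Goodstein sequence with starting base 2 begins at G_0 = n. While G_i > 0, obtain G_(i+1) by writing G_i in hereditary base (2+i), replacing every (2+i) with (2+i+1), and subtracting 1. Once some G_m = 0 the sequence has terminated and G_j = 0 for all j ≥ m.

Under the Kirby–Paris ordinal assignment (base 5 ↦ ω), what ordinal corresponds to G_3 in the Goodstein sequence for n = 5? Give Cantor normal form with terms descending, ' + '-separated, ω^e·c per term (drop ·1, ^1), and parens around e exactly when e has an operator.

ω^3·3 + ω^2·3 + ω·3 + 2

G_0=5  [base 2] 2^2 + 1  →[2↦3]→  3^3 + 1 = 28  −1 ⇒ G_1=27
G_1=27  [base 3] 3^3  →[3↦4]→  4^4 = 256  −1 ⇒ G_2=255
G_2=255  [base 4] 3·4^3 + 3·4^2 + 3·4 + 3  →[4↦5]→  3·5^3 + 3·5^2 + 3·5 + 3 = 468  −1 ⇒ G_3=467
G_3=467  [base 5] 3·5^3 + 3·5^2 + 3·5 + 2  →[5↦6]→  3·6^3 + 3·6^2 + 3·6 + 2 = 776  −1 ⇒ G_4=775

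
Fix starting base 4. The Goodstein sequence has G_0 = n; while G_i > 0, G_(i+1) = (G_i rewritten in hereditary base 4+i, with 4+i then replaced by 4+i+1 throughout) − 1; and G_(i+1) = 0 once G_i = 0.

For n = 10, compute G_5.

13

i=0: 10 = 2·4 + 2 (b=4); 4→5: 2·5 + 2 = 12; 12−1 = 11
i=1: 11 = 2·5 + 1 (b=5); 5→6: 2·6 + 1 = 13; 13−1 = 12
i=2: 12 = 2·6 (b=6); 6→7: 2·7 = 14; 14−1 = 13
i=3: 13 = 7 + 6 (b=7); 7→8: 8 + 6 = 14; 14−1 = 13
i=4: 13 = 8 + 5 (b=8); 8→9: 9 + 5 = 14; 14−1 = 13
i=5: 13 = 9 + 4 (b=9); 9→10: 10 + 4 = 14; 14−1 = 13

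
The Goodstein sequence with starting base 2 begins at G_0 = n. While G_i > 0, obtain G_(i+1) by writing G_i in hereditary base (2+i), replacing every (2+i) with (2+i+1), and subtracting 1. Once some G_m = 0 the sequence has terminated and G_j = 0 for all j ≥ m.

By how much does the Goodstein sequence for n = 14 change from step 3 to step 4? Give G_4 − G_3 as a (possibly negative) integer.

step 0: 14 = 2^(2 + 1) + 2^2 + 2; sub 3 for 2: 3^(3 + 1) + 3^3 + 3; = 111; G_1 = 111−1 = 110
step 1: 110 = 3^(3 + 1) + 3^3 + 2; sub 4 for 3: 4^(4 + 1) + 4^4 + 2; = 1282; G_2 = 1282−1 = 1281
step 2: 1281 = 4^(4 + 1) + 4^4 + 1; sub 5 for 4: 5^(5 + 1) + 5^5 + 1; = 18751; G_3 = 18751−1 = 18750
step 3: 18750 = 5^(5 + 1) + 5^5; sub 6 for 5: 6^(6 + 1) + 6^6; = 326592; G_4 = 326592−1 = 326591

307841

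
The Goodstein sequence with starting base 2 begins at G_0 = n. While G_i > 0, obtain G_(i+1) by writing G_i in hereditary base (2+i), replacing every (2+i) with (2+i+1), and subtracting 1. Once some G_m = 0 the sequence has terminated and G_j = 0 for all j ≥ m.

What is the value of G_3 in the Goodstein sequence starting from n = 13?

base 2: 13 = 2^(2 + 1) + 2^2 + 1; at 3: 3^(3 + 1) + 3^3 + 1 = 109; next = 108
base 3: 108 = 3^(3 + 1) + 3^3; at 4: 4^(4 + 1) + 4^4 = 1280; next = 1279
base 4: 1279 = 4^(4 + 1) + 3·4^3 + 3·4^2 + 3·4 + 3; at 5: 5^(5 + 1) + 3·5^3 + 3·5^2 + 3·5 + 3 = 16093; next = 16092
base 5: 16092 = 5^(5 + 1) + 3·5^3 + 3·5^2 + 3·5 + 2; at 6: 6^(6 + 1) + 3·6^3 + 3·6^2 + 3·6 + 2 = 280712; next = 280711

16092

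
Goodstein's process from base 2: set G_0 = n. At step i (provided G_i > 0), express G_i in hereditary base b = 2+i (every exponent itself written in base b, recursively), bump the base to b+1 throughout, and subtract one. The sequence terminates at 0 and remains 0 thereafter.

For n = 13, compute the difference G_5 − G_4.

13 —HB2→ 2^(2 + 1) + 2^2 + 1 —bump→ 3^(3 + 1) + 3^3 + 1 = 109 —(−1)→ 108
108 —HB3→ 3^(3 + 1) + 3^3 —bump→ 4^(4 + 1) + 4^4 = 1280 —(−1)→ 1279
1279 —HB4→ 4^(4 + 1) + 3·4^3 + 3·4^2 + 3·4 + 3 —bump→ 5^(5 + 1) + 3·5^3 + 3·5^2 + 3·5 + 3 = 16093 —(−1)→ 16092
16092 —HB5→ 5^(5 + 1) + 3·5^3 + 3·5^2 + 3·5 + 2 —bump→ 6^(6 + 1) + 3·6^3 + 3·6^2 + 3·6 + 2 = 280712 —(−1)→ 280711
280711 —HB6→ 6^(6 + 1) + 3·6^3 + 3·6^2 + 3·6 + 1 —bump→ 7^(7 + 1) + 3·7^3 + 3·7^2 + 3·7 + 1 = 5765999 —(−1)→ 5765998

5485287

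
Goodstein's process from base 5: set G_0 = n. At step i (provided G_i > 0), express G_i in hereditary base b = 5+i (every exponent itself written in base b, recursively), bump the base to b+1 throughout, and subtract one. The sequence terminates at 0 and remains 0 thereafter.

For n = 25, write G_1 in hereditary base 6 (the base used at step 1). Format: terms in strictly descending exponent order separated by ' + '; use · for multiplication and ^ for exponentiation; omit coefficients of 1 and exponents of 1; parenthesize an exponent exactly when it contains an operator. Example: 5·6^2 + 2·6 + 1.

5·6 + 5

i=0: 25 = 5^2 (b=5); 5→6: 6^2 = 36; 36−1 = 35
i=1: 35 = 5·6 + 5 (b=6); 6→7: 5·7 + 5 = 40; 40−1 = 39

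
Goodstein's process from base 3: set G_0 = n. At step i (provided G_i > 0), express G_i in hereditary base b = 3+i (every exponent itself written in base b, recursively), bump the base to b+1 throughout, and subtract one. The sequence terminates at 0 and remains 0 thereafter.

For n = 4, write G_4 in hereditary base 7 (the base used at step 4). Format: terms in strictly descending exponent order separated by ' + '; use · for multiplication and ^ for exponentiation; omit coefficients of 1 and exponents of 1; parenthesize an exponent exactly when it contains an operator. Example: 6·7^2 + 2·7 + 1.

(0) 4|_3 = 3 + 1 ↦ 4 + 1|_4 = 5 ⇒ 4
(1) 4|_4 = 4 ↦ 5|_5 = 5 ⇒ 4
(2) 4|_5 = 4 ↦ 4|_6 = 4 ⇒ 3
(3) 3|_6 = 3 ↦ 3|_7 = 3 ⇒ 2
(4) 2|_7 = 2 ↦ 2|_8 = 2 ⇒ 1

2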